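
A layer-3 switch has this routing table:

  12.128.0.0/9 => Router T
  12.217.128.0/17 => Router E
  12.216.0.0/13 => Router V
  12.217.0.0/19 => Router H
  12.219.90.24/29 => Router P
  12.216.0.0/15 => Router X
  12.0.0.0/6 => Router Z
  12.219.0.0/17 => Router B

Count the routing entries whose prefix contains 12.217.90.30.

4

Prefixes containing 12.217.90.30:
  12.0.0.0/6 (12.0.0.0 - 15.255.255.255)
  12.128.0.0/9 (12.128.0.0 - 12.255.255.255)
  12.216.0.0/13 (12.216.0.0 - 12.223.255.255)
  12.216.0.0/15 (12.216.0.0 - 12.217.255.255)
Total matching entries: 4.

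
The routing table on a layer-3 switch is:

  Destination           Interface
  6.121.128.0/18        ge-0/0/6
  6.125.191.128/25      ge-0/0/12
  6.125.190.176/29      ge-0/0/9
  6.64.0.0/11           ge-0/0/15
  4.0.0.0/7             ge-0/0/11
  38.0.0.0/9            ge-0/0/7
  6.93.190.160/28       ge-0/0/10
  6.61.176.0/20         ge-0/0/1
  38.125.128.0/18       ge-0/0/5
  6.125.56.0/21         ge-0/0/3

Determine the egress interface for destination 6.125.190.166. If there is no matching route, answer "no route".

No entry's prefix contains 6.125.190.166; there is no default route.

no route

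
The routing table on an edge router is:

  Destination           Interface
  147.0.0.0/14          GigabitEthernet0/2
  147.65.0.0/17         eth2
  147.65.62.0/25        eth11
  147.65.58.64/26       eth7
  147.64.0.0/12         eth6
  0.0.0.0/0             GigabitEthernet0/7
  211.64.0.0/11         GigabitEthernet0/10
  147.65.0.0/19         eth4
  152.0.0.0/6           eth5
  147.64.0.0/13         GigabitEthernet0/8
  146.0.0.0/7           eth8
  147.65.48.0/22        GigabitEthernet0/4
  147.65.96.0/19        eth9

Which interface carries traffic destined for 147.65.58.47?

Routes whose prefix contains 147.65.58.47:
  0.0.0.0/0 (default, matches everything) -> GigabitEthernet0/7
  146.0.0.0/7 (146.0.0.0 - 147.255.255.255) -> eth8
  147.64.0.0/12 (147.64.0.0 - 147.79.255.255) -> eth6
  147.64.0.0/13 (147.64.0.0 - 147.71.255.255) -> GigabitEthernet0/8
  147.65.0.0/17 (147.65.0.0 - 147.65.127.255) -> eth2
More-specific entries that do NOT match:
  147.65.58.64/26 (147.65.58.64 - 147.65.58.127) does not contain 147.65.58.47
  147.65.62.0/25 (147.65.62.0 - 147.65.62.127) does not contain 147.65.58.47
  147.65.48.0/22 (147.65.48.0 - 147.65.51.255) does not contain 147.65.58.47
  147.65.0.0/19 (147.65.0.0 - 147.65.31.255) does not contain 147.65.58.47
  147.65.96.0/19 (147.65.96.0 - 147.65.127.255) does not contain 147.65.58.47
Longest matching prefix is /17 -> interface eth2.

eth2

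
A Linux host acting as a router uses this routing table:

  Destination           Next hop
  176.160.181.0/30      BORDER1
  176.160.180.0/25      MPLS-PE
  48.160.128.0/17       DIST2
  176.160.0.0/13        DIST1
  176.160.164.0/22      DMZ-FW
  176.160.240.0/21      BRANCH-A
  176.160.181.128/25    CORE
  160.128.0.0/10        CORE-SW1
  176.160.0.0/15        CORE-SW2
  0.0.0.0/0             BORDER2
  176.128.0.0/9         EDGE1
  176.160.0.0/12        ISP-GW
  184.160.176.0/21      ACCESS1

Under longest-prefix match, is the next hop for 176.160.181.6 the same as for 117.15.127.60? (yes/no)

176.160.181.6: longest match 176.160.0.0/15 -> CORE-SW2
117.15.127.60: longest match 0.0.0.0/0 -> BORDER2

no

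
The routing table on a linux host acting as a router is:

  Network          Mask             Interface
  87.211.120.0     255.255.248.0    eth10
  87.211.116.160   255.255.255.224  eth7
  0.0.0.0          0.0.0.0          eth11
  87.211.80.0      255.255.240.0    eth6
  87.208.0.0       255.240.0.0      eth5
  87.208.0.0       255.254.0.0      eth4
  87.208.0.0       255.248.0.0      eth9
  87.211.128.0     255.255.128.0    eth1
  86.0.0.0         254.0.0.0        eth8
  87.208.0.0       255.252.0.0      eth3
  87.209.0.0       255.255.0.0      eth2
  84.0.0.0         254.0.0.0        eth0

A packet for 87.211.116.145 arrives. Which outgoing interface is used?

Routes whose prefix contains 87.211.116.145:
  0.0.0.0/0 (default, matches everything) -> eth11
  86.0.0.0/7 (86.0.0.0 - 87.255.255.255) -> eth8
  87.208.0.0/12 (87.208.0.0 - 87.223.255.255) -> eth5
  87.208.0.0/13 (87.208.0.0 - 87.215.255.255) -> eth9
  87.208.0.0/14 (87.208.0.0 - 87.211.255.255) -> eth3
More-specific entries that do NOT match:
  87.211.116.160/27 (87.211.116.160 - 87.211.116.191) does not contain 87.211.116.145
  87.211.120.0/21 (87.211.120.0 - 87.211.127.255) does not contain 87.211.116.145
  87.211.80.0/20 (87.211.80.0 - 87.211.95.255) does not contain 87.211.116.145
  87.211.128.0/17 (87.211.128.0 - 87.211.255.255) does not contain 87.211.116.145
  87.209.0.0/16 (87.209.0.0 - 87.209.255.255) does not contain 87.211.116.145
  87.208.0.0/15 (87.208.0.0 - 87.209.255.255) does not contain 87.211.116.145
Longest matching prefix is /14 -> interface eth3.

eth3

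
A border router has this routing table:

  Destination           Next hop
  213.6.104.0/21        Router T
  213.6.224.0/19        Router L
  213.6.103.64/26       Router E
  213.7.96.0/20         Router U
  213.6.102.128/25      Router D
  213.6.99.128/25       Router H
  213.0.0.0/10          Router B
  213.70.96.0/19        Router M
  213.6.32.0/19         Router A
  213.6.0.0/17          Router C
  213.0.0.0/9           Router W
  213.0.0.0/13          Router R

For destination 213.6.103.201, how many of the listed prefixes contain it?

Prefixes containing 213.6.103.201:
  213.0.0.0/9 (213.0.0.0 - 213.127.255.255)
  213.0.0.0/10 (213.0.0.0 - 213.63.255.255)
  213.0.0.0/13 (213.0.0.0 - 213.7.255.255)
  213.6.0.0/17 (213.6.0.0 - 213.6.127.255)
Total matching entries: 4.

4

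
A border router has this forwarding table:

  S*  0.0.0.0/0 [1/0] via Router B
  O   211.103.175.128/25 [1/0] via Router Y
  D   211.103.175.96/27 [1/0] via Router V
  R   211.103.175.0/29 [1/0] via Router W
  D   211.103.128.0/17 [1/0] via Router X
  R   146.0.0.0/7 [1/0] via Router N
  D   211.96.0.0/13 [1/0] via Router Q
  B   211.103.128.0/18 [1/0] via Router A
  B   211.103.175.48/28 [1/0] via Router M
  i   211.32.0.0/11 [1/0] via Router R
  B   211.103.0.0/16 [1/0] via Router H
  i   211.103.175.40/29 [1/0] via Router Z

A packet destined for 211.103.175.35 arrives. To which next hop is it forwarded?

Router A

Routes whose prefix contains 211.103.175.35:
  0.0.0.0/0 (default, matches everything) -> Router B
  211.96.0.0/13 (211.96.0.0 - 211.103.255.255) -> Router Q
  211.103.0.0/16 (211.103.0.0 - 211.103.255.255) -> Router H
  211.103.128.0/17 (211.103.128.0 - 211.103.255.255) -> Router X
  211.103.128.0/18 (211.103.128.0 - 211.103.191.255) -> Router A
More-specific entries that do NOT match:
  211.103.175.0/29 (211.103.175.0 - 211.103.175.7) does not contain 211.103.175.35
  211.103.175.40/29 (211.103.175.40 - 211.103.175.47) does not contain 211.103.175.35
  211.103.175.48/28 (211.103.175.48 - 211.103.175.63) does not contain 211.103.175.35
  211.103.175.96/27 (211.103.175.96 - 211.103.175.127) does not contain 211.103.175.35
  211.103.175.128/25 (211.103.175.128 - 211.103.175.255) does not contain 211.103.175.35
Longest matching prefix is /18 -> next hop Router A.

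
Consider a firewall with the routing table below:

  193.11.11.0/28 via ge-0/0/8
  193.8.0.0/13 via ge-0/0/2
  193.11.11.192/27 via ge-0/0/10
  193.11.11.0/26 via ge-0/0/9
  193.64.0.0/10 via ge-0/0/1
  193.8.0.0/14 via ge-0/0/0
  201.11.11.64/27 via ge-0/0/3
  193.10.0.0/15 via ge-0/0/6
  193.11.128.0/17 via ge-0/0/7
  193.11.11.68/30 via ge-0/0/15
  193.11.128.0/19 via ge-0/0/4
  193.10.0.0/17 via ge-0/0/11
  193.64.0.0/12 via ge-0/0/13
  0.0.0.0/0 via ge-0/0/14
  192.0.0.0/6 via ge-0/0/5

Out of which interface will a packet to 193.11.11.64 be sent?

Routes whose prefix contains 193.11.11.64:
  0.0.0.0/0 (default, matches everything) -> ge-0/0/14
  192.0.0.0/6 (192.0.0.0 - 195.255.255.255) -> ge-0/0/5
  193.8.0.0/13 (193.8.0.0 - 193.15.255.255) -> ge-0/0/2
  193.8.0.0/14 (193.8.0.0 - 193.11.255.255) -> ge-0/0/0
  193.10.0.0/15 (193.10.0.0 - 193.11.255.255) -> ge-0/0/6
More-specific entries that do NOT match:
  193.11.11.68/30 (193.11.11.68 - 193.11.11.71) does not contain 193.11.11.64
  193.11.11.0/28 (193.11.11.0 - 193.11.11.15) does not contain 193.11.11.64
  193.11.11.192/27 (193.11.11.192 - 193.11.11.223) does not contain 193.11.11.64
  201.11.11.64/27 (201.11.11.64 - 201.11.11.95) does not contain 193.11.11.64
  193.11.11.0/26 (193.11.11.0 - 193.11.11.63) does not contain 193.11.11.64
  193.11.128.0/19 (193.11.128.0 - 193.11.159.255) does not contain 193.11.11.64
  193.11.128.0/17 (193.11.128.0 - 193.11.255.255) does not contain 193.11.11.64
  193.10.0.0/17 (193.10.0.0 - 193.10.127.255) does not contain 193.11.11.64
Longest matching prefix is /15 -> interface ge-0/0/6.

ge-0/0/6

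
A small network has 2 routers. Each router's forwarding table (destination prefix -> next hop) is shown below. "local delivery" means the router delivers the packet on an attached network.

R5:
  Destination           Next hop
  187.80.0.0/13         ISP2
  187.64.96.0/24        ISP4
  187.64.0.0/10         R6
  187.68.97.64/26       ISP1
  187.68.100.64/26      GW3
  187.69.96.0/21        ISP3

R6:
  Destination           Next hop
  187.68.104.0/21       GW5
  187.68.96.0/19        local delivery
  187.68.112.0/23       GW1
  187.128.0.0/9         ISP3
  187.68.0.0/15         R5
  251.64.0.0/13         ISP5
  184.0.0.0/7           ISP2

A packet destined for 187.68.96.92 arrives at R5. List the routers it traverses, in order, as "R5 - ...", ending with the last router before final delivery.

R5 - R6

At R5: longest match for 187.68.96.92 is 187.64.0.0/10 -> R6
At R6: longest match for 187.68.96.92 is 187.68.96.0/19 -> local delivery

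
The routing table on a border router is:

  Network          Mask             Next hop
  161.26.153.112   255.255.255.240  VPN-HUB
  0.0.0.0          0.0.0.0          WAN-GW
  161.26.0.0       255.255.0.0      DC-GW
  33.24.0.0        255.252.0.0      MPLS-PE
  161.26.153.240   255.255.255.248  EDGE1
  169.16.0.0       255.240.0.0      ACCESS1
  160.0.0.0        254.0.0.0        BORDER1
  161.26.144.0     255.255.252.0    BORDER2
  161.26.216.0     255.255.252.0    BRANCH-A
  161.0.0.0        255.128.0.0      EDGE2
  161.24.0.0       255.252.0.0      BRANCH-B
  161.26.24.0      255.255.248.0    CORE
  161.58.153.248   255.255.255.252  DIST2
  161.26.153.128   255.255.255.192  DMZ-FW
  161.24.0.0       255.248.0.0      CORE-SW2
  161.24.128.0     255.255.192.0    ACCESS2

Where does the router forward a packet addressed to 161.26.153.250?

Routes whose prefix contains 161.26.153.250:
  0.0.0.0/0 (default, matches everything) -> WAN-GW
  160.0.0.0/7 (160.0.0.0 - 161.255.255.255) -> BORDER1
  161.0.0.0/9 (161.0.0.0 - 161.127.255.255) -> EDGE2
  161.24.0.0/13 (161.24.0.0 - 161.31.255.255) -> CORE-SW2
  161.24.0.0/14 (161.24.0.0 - 161.27.255.255) -> BRANCH-B
  161.26.0.0/16 (161.26.0.0 - 161.26.255.255) -> DC-GW
More-specific entries that do NOT match:
  161.58.153.248/30 (161.58.153.248 - 161.58.153.251) does not contain 161.26.153.250
  161.26.153.240/29 (161.26.153.240 - 161.26.153.247) does not contain 161.26.153.250
  161.26.153.112/28 (161.26.153.112 - 161.26.153.127) does not contain 161.26.153.250
  161.26.153.128/26 (161.26.153.128 - 161.26.153.191) does not contain 161.26.153.250
  161.26.144.0/22 (161.26.144.0 - 161.26.147.255) does not contain 161.26.153.250
  161.26.216.0/22 (161.26.216.0 - 161.26.219.255) does not contain 161.26.153.250
  161.26.24.0/21 (161.26.24.0 - 161.26.31.255) does not contain 161.26.153.250
  161.24.128.0/18 (161.24.128.0 - 161.24.191.255) does not contain 161.26.153.250
Longest matching prefix is /16 -> next hop DC-GW.

DC-GW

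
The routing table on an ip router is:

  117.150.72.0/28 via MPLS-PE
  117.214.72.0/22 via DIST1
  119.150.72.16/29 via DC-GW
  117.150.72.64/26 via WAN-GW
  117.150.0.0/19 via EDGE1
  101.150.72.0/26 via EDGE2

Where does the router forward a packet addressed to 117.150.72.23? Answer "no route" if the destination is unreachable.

No entry's prefix contains 117.150.72.23; there is no default route.

no route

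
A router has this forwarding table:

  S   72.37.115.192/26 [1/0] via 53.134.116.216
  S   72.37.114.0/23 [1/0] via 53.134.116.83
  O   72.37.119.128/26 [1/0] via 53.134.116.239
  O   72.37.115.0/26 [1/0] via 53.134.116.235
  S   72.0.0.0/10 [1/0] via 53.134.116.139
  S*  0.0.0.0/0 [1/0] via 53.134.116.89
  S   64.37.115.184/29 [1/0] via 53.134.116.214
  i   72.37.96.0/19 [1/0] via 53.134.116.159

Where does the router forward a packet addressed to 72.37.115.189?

Routes whose prefix contains 72.37.115.189:
  0.0.0.0/0 (default, matches everything) -> 53.134.116.89
  72.0.0.0/10 (72.0.0.0 - 72.63.255.255) -> 53.134.116.139
  72.37.96.0/19 (72.37.96.0 - 72.37.127.255) -> 53.134.116.159
  72.37.114.0/23 (72.37.114.0 - 72.37.115.255) -> 53.134.116.83
More-specific entries that do NOT match:
  64.37.115.184/29 (64.37.115.184 - 64.37.115.191) does not contain 72.37.115.189
  72.37.115.192/26 (72.37.115.192 - 72.37.115.255) does not contain 72.37.115.189
  72.37.119.128/26 (72.37.119.128 - 72.37.119.191) does not contain 72.37.115.189
  72.37.115.0/26 (72.37.115.0 - 72.37.115.63) does not contain 72.37.115.189
Longest matching prefix is /23 -> next hop 53.134.116.83.

53.134.116.83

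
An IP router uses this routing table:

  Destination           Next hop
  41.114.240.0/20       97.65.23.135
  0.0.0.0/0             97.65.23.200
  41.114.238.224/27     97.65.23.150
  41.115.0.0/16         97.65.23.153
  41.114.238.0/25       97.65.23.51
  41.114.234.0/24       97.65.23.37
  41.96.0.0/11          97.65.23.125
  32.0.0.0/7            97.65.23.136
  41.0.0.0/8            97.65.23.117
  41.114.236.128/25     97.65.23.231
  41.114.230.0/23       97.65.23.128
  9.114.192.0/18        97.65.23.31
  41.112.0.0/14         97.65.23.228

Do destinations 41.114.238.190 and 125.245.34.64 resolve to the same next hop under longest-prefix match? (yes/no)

41.114.238.190: longest match 41.112.0.0/14 -> 97.65.23.228
125.245.34.64: longest match 0.0.0.0/0 -> 97.65.23.200

no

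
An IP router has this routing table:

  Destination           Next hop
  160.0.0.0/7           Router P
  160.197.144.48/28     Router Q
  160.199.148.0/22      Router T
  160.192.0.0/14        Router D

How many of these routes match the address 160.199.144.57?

1

Prefixes containing 160.199.144.57:
  160.0.0.0/7 (160.0.0.0 - 161.255.255.255)
Total matching entries: 1.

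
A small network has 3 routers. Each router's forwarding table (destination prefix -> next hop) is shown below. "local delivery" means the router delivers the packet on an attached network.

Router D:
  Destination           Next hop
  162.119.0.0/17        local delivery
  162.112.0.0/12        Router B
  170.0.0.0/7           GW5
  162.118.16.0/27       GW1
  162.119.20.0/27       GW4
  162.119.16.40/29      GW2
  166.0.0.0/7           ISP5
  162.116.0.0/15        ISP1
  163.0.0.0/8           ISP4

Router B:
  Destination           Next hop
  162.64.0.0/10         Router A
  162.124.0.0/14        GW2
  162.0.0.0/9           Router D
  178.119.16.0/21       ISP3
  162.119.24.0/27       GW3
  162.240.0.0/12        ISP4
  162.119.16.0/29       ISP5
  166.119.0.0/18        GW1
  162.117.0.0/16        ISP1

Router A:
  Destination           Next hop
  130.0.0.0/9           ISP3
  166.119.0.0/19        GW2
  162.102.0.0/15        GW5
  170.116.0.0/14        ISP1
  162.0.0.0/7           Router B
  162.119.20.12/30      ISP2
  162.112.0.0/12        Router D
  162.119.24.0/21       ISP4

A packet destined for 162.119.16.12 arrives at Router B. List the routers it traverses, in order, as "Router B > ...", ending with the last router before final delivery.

At Router B: longest match for 162.119.16.12 is 162.64.0.0/10 -> Router A
At Router A: longest match for 162.119.16.12 is 162.112.0.0/12 -> Router D
At Router D: longest match for 162.119.16.12 is 162.119.0.0/17 -> local delivery

Router B > Router A > Router D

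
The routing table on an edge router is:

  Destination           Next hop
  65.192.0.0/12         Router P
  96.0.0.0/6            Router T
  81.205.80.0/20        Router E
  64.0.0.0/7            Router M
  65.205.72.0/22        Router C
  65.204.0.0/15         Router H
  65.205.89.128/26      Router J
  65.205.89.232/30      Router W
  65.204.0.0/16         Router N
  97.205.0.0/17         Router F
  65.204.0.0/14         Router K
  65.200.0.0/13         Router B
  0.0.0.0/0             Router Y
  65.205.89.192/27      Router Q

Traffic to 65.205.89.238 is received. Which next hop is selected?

Router H

Routes whose prefix contains 65.205.89.238:
  0.0.0.0/0 (default, matches everything) -> Router Y
  64.0.0.0/7 (64.0.0.0 - 65.255.255.255) -> Router M
  65.192.0.0/12 (65.192.0.0 - 65.207.255.255) -> Router P
  65.200.0.0/13 (65.200.0.0 - 65.207.255.255) -> Router B
  65.204.0.0/14 (65.204.0.0 - 65.207.255.255) -> Router K
  65.204.0.0/15 (65.204.0.0 - 65.205.255.255) -> Router H
More-specific entries that do NOT match:
  65.205.89.232/30 (65.205.89.232 - 65.205.89.235) does not contain 65.205.89.238
  65.205.89.192/27 (65.205.89.192 - 65.205.89.223) does not contain 65.205.89.238
  65.205.89.128/26 (65.205.89.128 - 65.205.89.191) does not contain 65.205.89.238
  65.205.72.0/22 (65.205.72.0 - 65.205.75.255) does not contain 65.205.89.238
  81.205.80.0/20 (81.205.80.0 - 81.205.95.255) does not contain 65.205.89.238
  97.205.0.0/17 (97.205.0.0 - 97.205.127.255) does not contain 65.205.89.238
  65.204.0.0/16 (65.204.0.0 - 65.204.255.255) does not contain 65.205.89.238
Longest matching prefix is /15 -> next hop Router H.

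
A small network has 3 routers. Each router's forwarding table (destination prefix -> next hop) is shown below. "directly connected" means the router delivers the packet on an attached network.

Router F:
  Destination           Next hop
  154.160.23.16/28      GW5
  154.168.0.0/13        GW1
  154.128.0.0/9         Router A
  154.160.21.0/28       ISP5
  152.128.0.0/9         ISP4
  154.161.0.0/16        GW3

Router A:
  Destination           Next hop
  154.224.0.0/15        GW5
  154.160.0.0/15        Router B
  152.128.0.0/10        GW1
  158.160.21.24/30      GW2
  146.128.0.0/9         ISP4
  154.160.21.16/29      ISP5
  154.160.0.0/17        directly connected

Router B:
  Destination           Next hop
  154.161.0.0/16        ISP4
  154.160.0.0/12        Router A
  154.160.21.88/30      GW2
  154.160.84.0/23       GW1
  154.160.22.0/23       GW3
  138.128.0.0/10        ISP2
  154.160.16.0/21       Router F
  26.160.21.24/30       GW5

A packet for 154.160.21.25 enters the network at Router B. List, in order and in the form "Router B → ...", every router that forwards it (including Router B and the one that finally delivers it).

Router B → Router F → Router A

At Router B: longest match for 154.160.21.25 is 154.160.16.0/21 -> Router F
At Router F: longest match for 154.160.21.25 is 154.128.0.0/9 -> Router A
At Router A: longest match for 154.160.21.25 is 154.160.0.0/17 -> directly connected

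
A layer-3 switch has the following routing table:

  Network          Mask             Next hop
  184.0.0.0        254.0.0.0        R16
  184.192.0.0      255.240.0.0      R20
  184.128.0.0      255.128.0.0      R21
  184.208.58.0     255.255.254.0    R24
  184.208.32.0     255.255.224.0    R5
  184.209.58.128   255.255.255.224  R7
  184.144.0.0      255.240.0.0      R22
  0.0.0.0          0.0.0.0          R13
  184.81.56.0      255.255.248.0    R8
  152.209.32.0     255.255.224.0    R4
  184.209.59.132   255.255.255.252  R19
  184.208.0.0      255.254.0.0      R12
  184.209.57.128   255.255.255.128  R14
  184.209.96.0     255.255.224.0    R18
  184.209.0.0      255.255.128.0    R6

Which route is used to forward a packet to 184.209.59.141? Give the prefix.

184.209.0.0/17

Entries matching 184.209.59.141:
  0.0.0.0/0 (default, matches everything)
  184.0.0.0/7 (184.0.0.0 - 185.255.255.255)
  184.128.0.0/9 (184.128.0.0 - 184.255.255.255)
  184.208.0.0/15 (184.208.0.0 - 184.209.255.255)
  184.209.0.0/17 (184.209.0.0 - 184.209.127.255)
Most specific is 184.209.0.0/17.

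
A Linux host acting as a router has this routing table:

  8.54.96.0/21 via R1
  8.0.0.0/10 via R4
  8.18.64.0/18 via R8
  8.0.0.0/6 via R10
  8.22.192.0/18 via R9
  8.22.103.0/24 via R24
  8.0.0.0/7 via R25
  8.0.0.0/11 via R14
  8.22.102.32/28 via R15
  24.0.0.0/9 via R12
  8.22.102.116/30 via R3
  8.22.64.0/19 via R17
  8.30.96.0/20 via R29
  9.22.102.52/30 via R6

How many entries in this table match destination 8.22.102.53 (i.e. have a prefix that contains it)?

4

Prefixes containing 8.22.102.53:
  8.0.0.0/6 (8.0.0.0 - 11.255.255.255)
  8.0.0.0/7 (8.0.0.0 - 9.255.255.255)
  8.0.0.0/10 (8.0.0.0 - 8.63.255.255)
  8.0.0.0/11 (8.0.0.0 - 8.31.255.255)
Total matching entries: 4.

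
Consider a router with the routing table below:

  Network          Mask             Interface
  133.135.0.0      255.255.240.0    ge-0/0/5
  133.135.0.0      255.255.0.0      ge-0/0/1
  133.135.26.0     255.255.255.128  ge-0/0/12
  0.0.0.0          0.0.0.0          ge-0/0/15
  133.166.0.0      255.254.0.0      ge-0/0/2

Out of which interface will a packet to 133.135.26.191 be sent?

Routes whose prefix contains 133.135.26.191:
  0.0.0.0/0 (default, matches everything) -> ge-0/0/15
  133.135.0.0/16 (133.135.0.0 - 133.135.255.255) -> ge-0/0/1
More-specific entries that do NOT match:
  133.135.26.0/25 (133.135.26.0 - 133.135.26.127) does not contain 133.135.26.191
  133.135.0.0/20 (133.135.0.0 - 133.135.15.255) does not contain 133.135.26.191
Longest matching prefix is /16 -> interface ge-0/0/1.

ge-0/0/1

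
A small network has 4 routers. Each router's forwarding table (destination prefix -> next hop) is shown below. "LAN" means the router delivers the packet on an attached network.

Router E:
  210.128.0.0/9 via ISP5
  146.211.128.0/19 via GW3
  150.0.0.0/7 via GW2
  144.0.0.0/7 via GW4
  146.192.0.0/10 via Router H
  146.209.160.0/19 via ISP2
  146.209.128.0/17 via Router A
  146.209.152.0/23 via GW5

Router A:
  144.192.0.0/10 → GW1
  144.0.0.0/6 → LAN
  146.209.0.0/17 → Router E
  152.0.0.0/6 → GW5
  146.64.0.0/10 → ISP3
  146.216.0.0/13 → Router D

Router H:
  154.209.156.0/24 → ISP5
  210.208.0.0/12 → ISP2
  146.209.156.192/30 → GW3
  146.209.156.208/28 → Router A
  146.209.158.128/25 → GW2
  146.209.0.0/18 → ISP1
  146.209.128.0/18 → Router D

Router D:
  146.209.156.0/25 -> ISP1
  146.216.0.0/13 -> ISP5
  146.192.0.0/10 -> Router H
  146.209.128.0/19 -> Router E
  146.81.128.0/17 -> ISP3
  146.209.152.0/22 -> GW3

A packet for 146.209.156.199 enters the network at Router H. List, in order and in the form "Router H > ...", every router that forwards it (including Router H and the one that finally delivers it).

At Router H: longest match for 146.209.156.199 is 146.209.128.0/18 -> Router D
At Router D: longest match for 146.209.156.199 is 146.209.128.0/19 -> Router E
At Router E: longest match for 146.209.156.199 is 146.209.128.0/17 -> Router A
At Router A: longest match for 146.209.156.199 is 144.0.0.0/6 -> LAN

Router H > Router D > Router E > Router A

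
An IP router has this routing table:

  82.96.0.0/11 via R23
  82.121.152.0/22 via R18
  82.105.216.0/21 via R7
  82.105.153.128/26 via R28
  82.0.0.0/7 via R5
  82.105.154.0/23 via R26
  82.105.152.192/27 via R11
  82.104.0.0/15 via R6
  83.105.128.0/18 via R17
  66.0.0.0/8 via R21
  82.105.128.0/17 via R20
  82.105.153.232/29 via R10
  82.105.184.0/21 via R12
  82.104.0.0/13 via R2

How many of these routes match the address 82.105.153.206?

5

Prefixes containing 82.105.153.206:
  82.0.0.0/7 (82.0.0.0 - 83.255.255.255)
  82.96.0.0/11 (82.96.0.0 - 82.127.255.255)
  82.104.0.0/13 (82.104.0.0 - 82.111.255.255)
  82.104.0.0/15 (82.104.0.0 - 82.105.255.255)
  82.105.128.0/17 (82.105.128.0 - 82.105.255.255)
Total matching entries: 5.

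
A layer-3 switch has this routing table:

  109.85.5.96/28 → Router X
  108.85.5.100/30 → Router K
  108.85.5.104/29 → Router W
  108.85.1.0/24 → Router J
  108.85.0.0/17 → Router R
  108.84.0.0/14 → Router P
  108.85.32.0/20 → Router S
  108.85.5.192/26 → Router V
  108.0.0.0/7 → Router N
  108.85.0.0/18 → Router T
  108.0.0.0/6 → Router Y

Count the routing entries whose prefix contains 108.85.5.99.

5

Prefixes containing 108.85.5.99:
  108.0.0.0/6 (108.0.0.0 - 111.255.255.255)
  108.0.0.0/7 (108.0.0.0 - 109.255.255.255)
  108.84.0.0/14 (108.84.0.0 - 108.87.255.255)
  108.85.0.0/17 (108.85.0.0 - 108.85.127.255)
  108.85.0.0/18 (108.85.0.0 - 108.85.63.255)
Total matching entries: 5.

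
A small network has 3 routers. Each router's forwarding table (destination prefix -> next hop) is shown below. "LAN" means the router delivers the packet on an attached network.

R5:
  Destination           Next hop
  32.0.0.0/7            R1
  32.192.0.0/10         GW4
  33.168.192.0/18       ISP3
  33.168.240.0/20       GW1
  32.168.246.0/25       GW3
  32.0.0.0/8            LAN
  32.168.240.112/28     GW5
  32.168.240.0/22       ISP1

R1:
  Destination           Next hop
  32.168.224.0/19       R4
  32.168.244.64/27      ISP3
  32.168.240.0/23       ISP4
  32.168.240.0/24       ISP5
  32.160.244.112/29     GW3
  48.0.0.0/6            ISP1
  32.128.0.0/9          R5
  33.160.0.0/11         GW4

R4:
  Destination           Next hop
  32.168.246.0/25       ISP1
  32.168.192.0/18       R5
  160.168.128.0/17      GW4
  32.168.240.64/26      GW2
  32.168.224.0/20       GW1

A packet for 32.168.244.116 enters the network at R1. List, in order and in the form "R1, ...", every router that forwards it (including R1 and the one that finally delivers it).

R1, R4, R5

At R1: longest match for 32.168.244.116 is 32.168.224.0/19 -> R4
At R4: longest match for 32.168.244.116 is 32.168.192.0/18 -> R5
At R5: longest match for 32.168.244.116 is 32.0.0.0/8 -> LAN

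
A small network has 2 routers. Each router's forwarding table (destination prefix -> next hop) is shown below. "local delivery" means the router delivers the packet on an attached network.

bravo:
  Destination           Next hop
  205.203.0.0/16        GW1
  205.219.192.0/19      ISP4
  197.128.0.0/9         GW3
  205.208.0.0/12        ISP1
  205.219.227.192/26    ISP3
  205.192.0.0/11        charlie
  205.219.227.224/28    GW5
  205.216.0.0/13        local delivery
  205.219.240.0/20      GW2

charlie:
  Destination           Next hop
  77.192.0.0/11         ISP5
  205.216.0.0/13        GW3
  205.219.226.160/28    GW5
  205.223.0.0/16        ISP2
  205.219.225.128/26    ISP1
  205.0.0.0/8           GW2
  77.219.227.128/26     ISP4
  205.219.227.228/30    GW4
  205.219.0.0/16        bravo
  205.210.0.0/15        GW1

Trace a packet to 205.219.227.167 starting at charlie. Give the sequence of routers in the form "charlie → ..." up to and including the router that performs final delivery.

At charlie: longest match for 205.219.227.167 is 205.219.0.0/16 -> bravo
At bravo: longest match for 205.219.227.167 is 205.216.0.0/13 -> local delivery

charlie → bravo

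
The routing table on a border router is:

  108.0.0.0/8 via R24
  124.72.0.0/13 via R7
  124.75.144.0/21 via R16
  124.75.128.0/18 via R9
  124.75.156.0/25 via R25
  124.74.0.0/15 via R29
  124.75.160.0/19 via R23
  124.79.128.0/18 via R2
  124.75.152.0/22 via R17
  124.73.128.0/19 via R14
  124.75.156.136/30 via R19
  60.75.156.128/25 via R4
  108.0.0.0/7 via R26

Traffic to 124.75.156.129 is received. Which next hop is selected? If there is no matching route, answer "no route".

R9

Routes whose prefix contains 124.75.156.129:
  124.72.0.0/13 (124.72.0.0 - 124.79.255.255) -> R7
  124.74.0.0/15 (124.74.0.0 - 124.75.255.255) -> R29
  124.75.128.0/18 (124.75.128.0 - 124.75.191.255) -> R9
More-specific entries that do NOT match:
  124.75.156.136/30 (124.75.156.136 - 124.75.156.139) does not contain 124.75.156.129
  124.75.156.0/25 (124.75.156.0 - 124.75.156.127) does not contain 124.75.156.129
  60.75.156.128/25 (60.75.156.128 - 60.75.156.255) does not contain 124.75.156.129
  124.75.152.0/22 (124.75.152.0 - 124.75.155.255) does not contain 124.75.156.129
  124.75.144.0/21 (124.75.144.0 - 124.75.151.255) does not contain 124.75.156.129
  124.75.160.0/19 (124.75.160.0 - 124.75.191.255) does not contain 124.75.156.129
  124.73.128.0/19 (124.73.128.0 - 124.73.159.255) does not contain 124.75.156.129
Longest matching prefix is /18 -> next hop R9.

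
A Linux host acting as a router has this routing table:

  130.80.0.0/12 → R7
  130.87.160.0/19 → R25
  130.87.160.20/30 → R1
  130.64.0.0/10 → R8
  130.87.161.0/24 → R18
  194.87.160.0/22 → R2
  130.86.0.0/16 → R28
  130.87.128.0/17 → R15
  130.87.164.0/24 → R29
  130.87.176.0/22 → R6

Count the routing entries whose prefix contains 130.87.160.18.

4

Prefixes containing 130.87.160.18:
  130.64.0.0/10 (130.64.0.0 - 130.127.255.255)
  130.80.0.0/12 (130.80.0.0 - 130.95.255.255)
  130.87.128.0/17 (130.87.128.0 - 130.87.255.255)
  130.87.160.0/19 (130.87.160.0 - 130.87.191.255)
Total matching entries: 4.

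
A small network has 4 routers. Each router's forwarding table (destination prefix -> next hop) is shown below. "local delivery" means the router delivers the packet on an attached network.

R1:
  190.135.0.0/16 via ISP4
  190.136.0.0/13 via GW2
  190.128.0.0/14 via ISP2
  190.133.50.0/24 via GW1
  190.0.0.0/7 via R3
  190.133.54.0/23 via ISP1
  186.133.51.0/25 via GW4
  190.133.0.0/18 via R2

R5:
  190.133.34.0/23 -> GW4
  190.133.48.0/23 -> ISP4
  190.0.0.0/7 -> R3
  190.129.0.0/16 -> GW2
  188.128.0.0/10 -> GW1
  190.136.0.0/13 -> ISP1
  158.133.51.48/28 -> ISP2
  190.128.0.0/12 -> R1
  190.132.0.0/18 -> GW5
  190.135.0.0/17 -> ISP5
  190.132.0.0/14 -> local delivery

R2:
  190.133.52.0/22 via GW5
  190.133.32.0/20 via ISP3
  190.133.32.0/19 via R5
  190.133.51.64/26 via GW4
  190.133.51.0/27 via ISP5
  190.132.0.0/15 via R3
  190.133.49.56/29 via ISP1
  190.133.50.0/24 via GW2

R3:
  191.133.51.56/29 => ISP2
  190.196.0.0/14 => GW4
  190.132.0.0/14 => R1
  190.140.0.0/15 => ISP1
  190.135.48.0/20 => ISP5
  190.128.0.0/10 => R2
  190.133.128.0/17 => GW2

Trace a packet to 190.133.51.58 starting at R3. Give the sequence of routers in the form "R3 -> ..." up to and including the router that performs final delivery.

At R3: longest match for 190.133.51.58 is 190.132.0.0/14 -> R1
At R1: longest match for 190.133.51.58 is 190.133.0.0/18 -> R2
At R2: longest match for 190.133.51.58 is 190.133.32.0/19 -> R5
At R5: longest match for 190.133.51.58 is 190.132.0.0/14 -> local delivery

R3 -> R1 -> R2 -> R5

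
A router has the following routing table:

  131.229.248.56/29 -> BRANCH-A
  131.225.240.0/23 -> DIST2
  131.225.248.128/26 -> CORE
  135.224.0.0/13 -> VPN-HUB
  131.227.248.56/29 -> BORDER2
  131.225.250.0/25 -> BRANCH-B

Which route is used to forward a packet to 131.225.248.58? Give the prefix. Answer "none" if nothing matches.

131.225.248.58 is outside every listed prefix and there is no default route.

none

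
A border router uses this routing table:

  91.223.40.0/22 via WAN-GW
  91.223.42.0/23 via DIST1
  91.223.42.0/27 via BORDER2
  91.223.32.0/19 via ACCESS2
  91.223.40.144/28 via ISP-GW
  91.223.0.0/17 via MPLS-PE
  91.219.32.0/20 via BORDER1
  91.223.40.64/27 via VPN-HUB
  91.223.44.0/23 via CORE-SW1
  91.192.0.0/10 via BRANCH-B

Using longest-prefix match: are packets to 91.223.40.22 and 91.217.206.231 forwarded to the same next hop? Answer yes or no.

no

91.223.40.22: longest match 91.223.40.0/22 -> WAN-GW
91.217.206.231: longest match 91.192.0.0/10 -> BRANCH-B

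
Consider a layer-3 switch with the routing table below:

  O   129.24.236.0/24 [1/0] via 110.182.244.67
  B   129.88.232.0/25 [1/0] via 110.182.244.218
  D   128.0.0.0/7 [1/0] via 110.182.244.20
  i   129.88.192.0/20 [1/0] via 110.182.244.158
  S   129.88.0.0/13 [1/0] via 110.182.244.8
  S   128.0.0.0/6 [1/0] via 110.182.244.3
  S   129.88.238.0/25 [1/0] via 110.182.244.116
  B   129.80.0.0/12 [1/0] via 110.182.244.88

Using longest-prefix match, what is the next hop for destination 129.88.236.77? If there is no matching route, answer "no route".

110.182.244.8

Routes whose prefix contains 129.88.236.77:
  128.0.0.0/6 (128.0.0.0 - 131.255.255.255) -> 110.182.244.3
  128.0.0.0/7 (128.0.0.0 - 129.255.255.255) -> 110.182.244.20
  129.80.0.0/12 (129.80.0.0 - 129.95.255.255) -> 110.182.244.88
  129.88.0.0/13 (129.88.0.0 - 129.95.255.255) -> 110.182.244.8
More-specific entries that do NOT match:
  129.88.232.0/25 (129.88.232.0 - 129.88.232.127) does not contain 129.88.236.77
  129.88.238.0/25 (129.88.238.0 - 129.88.238.127) does not contain 129.88.236.77
  129.24.236.0/24 (129.24.236.0 - 129.24.236.255) does not contain 129.88.236.77
  129.88.192.0/20 (129.88.192.0 - 129.88.207.255) does not contain 129.88.236.77
Longest matching prefix is /13 -> next hop 110.182.244.8.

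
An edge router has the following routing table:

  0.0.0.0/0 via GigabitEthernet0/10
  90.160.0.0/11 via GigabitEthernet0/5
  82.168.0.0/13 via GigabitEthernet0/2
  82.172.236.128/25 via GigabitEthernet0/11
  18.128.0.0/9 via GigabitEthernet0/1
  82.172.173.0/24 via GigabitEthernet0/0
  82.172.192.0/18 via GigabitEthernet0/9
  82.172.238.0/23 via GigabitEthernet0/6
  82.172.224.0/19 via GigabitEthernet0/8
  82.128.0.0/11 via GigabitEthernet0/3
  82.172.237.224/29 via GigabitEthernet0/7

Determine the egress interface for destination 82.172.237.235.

Routes whose prefix contains 82.172.237.235:
  0.0.0.0/0 (default, matches everything) -> GigabitEthernet0/10
  82.168.0.0/13 (82.168.0.0 - 82.175.255.255) -> GigabitEthernet0/2
  82.172.192.0/18 (82.172.192.0 - 82.172.255.255) -> GigabitEthernet0/9
  82.172.224.0/19 (82.172.224.0 - 82.172.255.255) -> GigabitEthernet0/8
More-specific entries that do NOT match:
  82.172.237.224/29 (82.172.237.224 - 82.172.237.231) does not contain 82.172.237.235
  82.172.236.128/25 (82.172.236.128 - 82.172.236.255) does not contain 82.172.237.235
  82.172.173.0/24 (82.172.173.0 - 82.172.173.255) does not contain 82.172.237.235
  82.172.238.0/23 (82.172.238.0 - 82.172.239.255) does not contain 82.172.237.235
Longest matching prefix is /19 -> interface GigabitEthernet0/8.

GigabitEthernet0/8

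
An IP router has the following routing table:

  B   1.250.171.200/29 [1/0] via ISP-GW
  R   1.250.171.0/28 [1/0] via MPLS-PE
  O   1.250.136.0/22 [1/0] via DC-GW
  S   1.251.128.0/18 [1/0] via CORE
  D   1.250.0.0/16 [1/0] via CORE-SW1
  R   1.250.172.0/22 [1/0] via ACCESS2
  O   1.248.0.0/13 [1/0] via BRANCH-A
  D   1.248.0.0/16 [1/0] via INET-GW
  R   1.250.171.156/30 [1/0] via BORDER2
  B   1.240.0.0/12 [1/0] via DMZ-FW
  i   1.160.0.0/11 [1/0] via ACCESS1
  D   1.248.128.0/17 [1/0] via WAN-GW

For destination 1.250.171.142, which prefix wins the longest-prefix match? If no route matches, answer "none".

Entries matching 1.250.171.142:
  1.240.0.0/12 (1.240.0.0 - 1.255.255.255)
  1.248.0.0/13 (1.248.0.0 - 1.255.255.255)
  1.250.0.0/16 (1.250.0.0 - 1.250.255.255)
Most specific is 1.250.0.0/16.

1.250.0.0/16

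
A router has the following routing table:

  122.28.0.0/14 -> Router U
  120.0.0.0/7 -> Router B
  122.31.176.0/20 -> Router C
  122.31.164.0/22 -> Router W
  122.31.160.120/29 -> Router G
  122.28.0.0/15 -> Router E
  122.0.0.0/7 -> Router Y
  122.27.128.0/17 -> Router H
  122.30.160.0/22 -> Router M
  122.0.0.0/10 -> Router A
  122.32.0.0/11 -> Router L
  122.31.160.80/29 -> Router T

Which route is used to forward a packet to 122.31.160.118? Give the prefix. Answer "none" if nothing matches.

Entries matching 122.31.160.118:
  122.0.0.0/7 (122.0.0.0 - 123.255.255.255)
  122.0.0.0/10 (122.0.0.0 - 122.63.255.255)
  122.28.0.0/14 (122.28.0.0 - 122.31.255.255)
Most specific is 122.28.0.0/14.

122.28.0.0/14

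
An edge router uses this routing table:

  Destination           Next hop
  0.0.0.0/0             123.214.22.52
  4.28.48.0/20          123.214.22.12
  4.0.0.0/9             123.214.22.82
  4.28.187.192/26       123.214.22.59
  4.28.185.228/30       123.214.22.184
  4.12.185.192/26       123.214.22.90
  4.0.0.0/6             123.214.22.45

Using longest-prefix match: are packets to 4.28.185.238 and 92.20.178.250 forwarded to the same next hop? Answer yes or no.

no

4.28.185.238: longest match 4.0.0.0/9 -> 123.214.22.82
92.20.178.250: longest match 0.0.0.0/0 -> 123.214.22.52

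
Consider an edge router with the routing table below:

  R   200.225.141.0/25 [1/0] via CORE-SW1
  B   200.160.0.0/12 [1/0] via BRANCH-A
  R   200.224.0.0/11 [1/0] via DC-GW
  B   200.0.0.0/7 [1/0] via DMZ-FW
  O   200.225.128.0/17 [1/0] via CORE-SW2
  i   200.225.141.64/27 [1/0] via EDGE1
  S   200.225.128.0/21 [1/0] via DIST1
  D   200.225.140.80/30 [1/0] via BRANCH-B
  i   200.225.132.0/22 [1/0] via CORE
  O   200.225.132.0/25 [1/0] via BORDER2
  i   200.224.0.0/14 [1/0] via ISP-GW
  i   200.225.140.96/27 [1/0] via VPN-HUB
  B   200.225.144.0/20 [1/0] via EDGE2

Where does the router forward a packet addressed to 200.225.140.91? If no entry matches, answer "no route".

CORE-SW2

Routes whose prefix contains 200.225.140.91:
  200.0.0.0/7 (200.0.0.0 - 201.255.255.255) -> DMZ-FW
  200.224.0.0/11 (200.224.0.0 - 200.255.255.255) -> DC-GW
  200.224.0.0/14 (200.224.0.0 - 200.227.255.255) -> ISP-GW
  200.225.128.0/17 (200.225.128.0 - 200.225.255.255) -> CORE-SW2
More-specific entries that do NOT match:
  200.225.140.80/30 (200.225.140.80 - 200.225.140.83) does not contain 200.225.140.91
  200.225.141.64/27 (200.225.141.64 - 200.225.141.95) does not contain 200.225.140.91
  200.225.140.96/27 (200.225.140.96 - 200.225.140.127) does not contain 200.225.140.91
  200.225.141.0/25 (200.225.141.0 - 200.225.141.127) does not contain 200.225.140.91
  200.225.132.0/25 (200.225.132.0 - 200.225.132.127) does not contain 200.225.140.91
  200.225.132.0/22 (200.225.132.0 - 200.225.135.255) does not contain 200.225.140.91
  200.225.128.0/21 (200.225.128.0 - 200.225.135.255) does not contain 200.225.140.91
  200.225.144.0/20 (200.225.144.0 - 200.225.159.255) does not contain 200.225.140.91
Longest matching prefix is /17 -> next hop CORE-SW2.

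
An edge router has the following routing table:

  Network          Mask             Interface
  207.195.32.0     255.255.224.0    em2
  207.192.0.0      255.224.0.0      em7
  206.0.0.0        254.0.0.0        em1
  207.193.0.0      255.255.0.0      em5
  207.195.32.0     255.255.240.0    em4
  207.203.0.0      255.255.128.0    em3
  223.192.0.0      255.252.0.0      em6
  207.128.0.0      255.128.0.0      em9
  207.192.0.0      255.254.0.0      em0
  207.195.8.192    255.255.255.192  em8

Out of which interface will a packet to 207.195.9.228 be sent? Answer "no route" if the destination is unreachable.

em7

Routes whose prefix contains 207.195.9.228:
  206.0.0.0/7 (206.0.0.0 - 207.255.255.255) -> em1
  207.128.0.0/9 (207.128.0.0 - 207.255.255.255) -> em9
  207.192.0.0/11 (207.192.0.0 - 207.223.255.255) -> em7
More-specific entries that do NOT match:
  207.195.8.192/26 (207.195.8.192 - 207.195.8.255) does not contain 207.195.9.228
  207.195.32.0/20 (207.195.32.0 - 207.195.47.255) does not contain 207.195.9.228
  207.195.32.0/19 (207.195.32.0 - 207.195.63.255) does not contain 207.195.9.228
  207.203.0.0/17 (207.203.0.0 - 207.203.127.255) does not contain 207.195.9.228
  207.193.0.0/16 (207.193.0.0 - 207.193.255.255) does not contain 207.195.9.228
  207.192.0.0/15 (207.192.0.0 - 207.193.255.255) does not contain 207.195.9.228
  223.192.0.0/14 (223.192.0.0 - 223.195.255.255) does not contain 207.195.9.228
Longest matching prefix is /11 -> interface em7.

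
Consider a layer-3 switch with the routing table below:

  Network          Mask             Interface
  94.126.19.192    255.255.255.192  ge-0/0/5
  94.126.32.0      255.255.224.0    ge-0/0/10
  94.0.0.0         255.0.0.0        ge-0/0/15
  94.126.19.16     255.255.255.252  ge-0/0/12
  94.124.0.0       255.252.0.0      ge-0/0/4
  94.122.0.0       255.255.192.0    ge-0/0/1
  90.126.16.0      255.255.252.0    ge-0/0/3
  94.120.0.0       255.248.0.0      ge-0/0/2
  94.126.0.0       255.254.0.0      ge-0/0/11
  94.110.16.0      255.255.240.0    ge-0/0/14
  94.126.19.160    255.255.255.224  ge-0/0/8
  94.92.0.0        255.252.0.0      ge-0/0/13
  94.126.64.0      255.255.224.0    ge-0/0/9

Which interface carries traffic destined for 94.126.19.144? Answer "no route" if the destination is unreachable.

ge-0/0/11

Routes whose prefix contains 94.126.19.144:
  94.0.0.0/8 (94.0.0.0 - 94.255.255.255) -> ge-0/0/15
  94.120.0.0/13 (94.120.0.0 - 94.127.255.255) -> ge-0/0/2
  94.124.0.0/14 (94.124.0.0 - 94.127.255.255) -> ge-0/0/4
  94.126.0.0/15 (94.126.0.0 - 94.127.255.255) -> ge-0/0/11
More-specific entries that do NOT match:
  94.126.19.16/30 (94.126.19.16 - 94.126.19.19) does not contain 94.126.19.144
  94.126.19.160/27 (94.126.19.160 - 94.126.19.191) does not contain 94.126.19.144
  94.126.19.192/26 (94.126.19.192 - 94.126.19.255) does not contain 94.126.19.144
  90.126.16.0/22 (90.126.16.0 - 90.126.19.255) does not contain 94.126.19.144
  94.110.16.0/20 (94.110.16.0 - 94.110.31.255) does not contain 94.126.19.144
  94.126.32.0/19 (94.126.32.0 - 94.126.63.255) does not contain 94.126.19.144
  94.126.64.0/19 (94.126.64.0 - 94.126.95.255) does not contain 94.126.19.144
  94.122.0.0/18 (94.122.0.0 - 94.122.63.255) does not contain 94.126.19.144
Longest matching prefix is /15 -> interface ge-0/0/11.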